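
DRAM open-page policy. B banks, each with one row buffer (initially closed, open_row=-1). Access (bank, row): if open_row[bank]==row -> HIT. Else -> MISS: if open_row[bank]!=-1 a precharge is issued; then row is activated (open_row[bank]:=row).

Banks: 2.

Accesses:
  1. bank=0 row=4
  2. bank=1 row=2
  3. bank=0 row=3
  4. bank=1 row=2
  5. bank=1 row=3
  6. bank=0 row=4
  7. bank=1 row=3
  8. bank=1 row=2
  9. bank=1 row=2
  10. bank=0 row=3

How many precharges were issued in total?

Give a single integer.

Acc 1: bank0 row4 -> MISS (open row4); precharges=0
Acc 2: bank1 row2 -> MISS (open row2); precharges=0
Acc 3: bank0 row3 -> MISS (open row3); precharges=1
Acc 4: bank1 row2 -> HIT
Acc 5: bank1 row3 -> MISS (open row3); precharges=2
Acc 6: bank0 row4 -> MISS (open row4); precharges=3
Acc 7: bank1 row3 -> HIT
Acc 8: bank1 row2 -> MISS (open row2); precharges=4
Acc 9: bank1 row2 -> HIT
Acc 10: bank0 row3 -> MISS (open row3); precharges=5

Answer: 5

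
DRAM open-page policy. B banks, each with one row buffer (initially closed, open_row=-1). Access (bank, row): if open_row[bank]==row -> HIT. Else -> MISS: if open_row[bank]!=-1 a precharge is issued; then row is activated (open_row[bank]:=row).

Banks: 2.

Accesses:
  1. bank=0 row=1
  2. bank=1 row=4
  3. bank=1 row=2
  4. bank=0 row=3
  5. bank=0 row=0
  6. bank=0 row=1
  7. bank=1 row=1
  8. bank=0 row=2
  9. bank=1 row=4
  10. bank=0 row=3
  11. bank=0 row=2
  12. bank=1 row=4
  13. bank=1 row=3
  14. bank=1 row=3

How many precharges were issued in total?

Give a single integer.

Answer: 10

Derivation:
Acc 1: bank0 row1 -> MISS (open row1); precharges=0
Acc 2: bank1 row4 -> MISS (open row4); precharges=0
Acc 3: bank1 row2 -> MISS (open row2); precharges=1
Acc 4: bank0 row3 -> MISS (open row3); precharges=2
Acc 5: bank0 row0 -> MISS (open row0); precharges=3
Acc 6: bank0 row1 -> MISS (open row1); precharges=4
Acc 7: bank1 row1 -> MISS (open row1); precharges=5
Acc 8: bank0 row2 -> MISS (open row2); precharges=6
Acc 9: bank1 row4 -> MISS (open row4); precharges=7
Acc 10: bank0 row3 -> MISS (open row3); precharges=8
Acc 11: bank0 row2 -> MISS (open row2); precharges=9
Acc 12: bank1 row4 -> HIT
Acc 13: bank1 row3 -> MISS (open row3); precharges=10
Acc 14: bank1 row3 -> HIT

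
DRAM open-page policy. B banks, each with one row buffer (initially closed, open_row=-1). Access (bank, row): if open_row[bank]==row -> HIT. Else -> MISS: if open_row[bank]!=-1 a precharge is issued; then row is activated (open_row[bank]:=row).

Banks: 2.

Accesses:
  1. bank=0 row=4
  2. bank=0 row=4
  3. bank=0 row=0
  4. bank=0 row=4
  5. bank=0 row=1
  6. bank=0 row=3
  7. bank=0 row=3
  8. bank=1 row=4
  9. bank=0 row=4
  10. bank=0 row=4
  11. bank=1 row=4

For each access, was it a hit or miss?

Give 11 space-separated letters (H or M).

Acc 1: bank0 row4 -> MISS (open row4); precharges=0
Acc 2: bank0 row4 -> HIT
Acc 3: bank0 row0 -> MISS (open row0); precharges=1
Acc 4: bank0 row4 -> MISS (open row4); precharges=2
Acc 5: bank0 row1 -> MISS (open row1); precharges=3
Acc 6: bank0 row3 -> MISS (open row3); precharges=4
Acc 7: bank0 row3 -> HIT
Acc 8: bank1 row4 -> MISS (open row4); precharges=4
Acc 9: bank0 row4 -> MISS (open row4); precharges=5
Acc 10: bank0 row4 -> HIT
Acc 11: bank1 row4 -> HIT

Answer: M H M M M M H M M H H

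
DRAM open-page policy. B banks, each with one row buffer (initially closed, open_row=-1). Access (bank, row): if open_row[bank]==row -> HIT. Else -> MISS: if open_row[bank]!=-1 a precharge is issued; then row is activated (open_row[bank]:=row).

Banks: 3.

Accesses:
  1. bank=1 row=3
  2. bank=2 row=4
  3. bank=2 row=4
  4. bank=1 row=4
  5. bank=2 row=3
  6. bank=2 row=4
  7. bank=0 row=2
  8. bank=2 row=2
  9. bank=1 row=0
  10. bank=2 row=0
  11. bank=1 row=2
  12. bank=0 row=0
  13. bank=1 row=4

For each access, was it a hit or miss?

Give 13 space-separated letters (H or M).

Acc 1: bank1 row3 -> MISS (open row3); precharges=0
Acc 2: bank2 row4 -> MISS (open row4); precharges=0
Acc 3: bank2 row4 -> HIT
Acc 4: bank1 row4 -> MISS (open row4); precharges=1
Acc 5: bank2 row3 -> MISS (open row3); precharges=2
Acc 6: bank2 row4 -> MISS (open row4); precharges=3
Acc 7: bank0 row2 -> MISS (open row2); precharges=3
Acc 8: bank2 row2 -> MISS (open row2); precharges=4
Acc 9: bank1 row0 -> MISS (open row0); precharges=5
Acc 10: bank2 row0 -> MISS (open row0); precharges=6
Acc 11: bank1 row2 -> MISS (open row2); precharges=7
Acc 12: bank0 row0 -> MISS (open row0); precharges=8
Acc 13: bank1 row4 -> MISS (open row4); precharges=9

Answer: M M H M M M M M M M M M M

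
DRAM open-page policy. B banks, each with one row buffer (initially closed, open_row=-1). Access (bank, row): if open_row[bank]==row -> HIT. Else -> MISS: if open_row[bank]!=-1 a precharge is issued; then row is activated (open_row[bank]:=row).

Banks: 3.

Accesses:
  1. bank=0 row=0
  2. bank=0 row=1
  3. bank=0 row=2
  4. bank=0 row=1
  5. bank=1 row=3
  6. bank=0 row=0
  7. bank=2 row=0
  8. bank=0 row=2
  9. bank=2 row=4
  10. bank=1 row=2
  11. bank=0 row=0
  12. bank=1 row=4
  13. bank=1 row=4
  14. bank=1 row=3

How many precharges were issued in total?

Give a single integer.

Answer: 10

Derivation:
Acc 1: bank0 row0 -> MISS (open row0); precharges=0
Acc 2: bank0 row1 -> MISS (open row1); precharges=1
Acc 3: bank0 row2 -> MISS (open row2); precharges=2
Acc 4: bank0 row1 -> MISS (open row1); precharges=3
Acc 5: bank1 row3 -> MISS (open row3); precharges=3
Acc 6: bank0 row0 -> MISS (open row0); precharges=4
Acc 7: bank2 row0 -> MISS (open row0); precharges=4
Acc 8: bank0 row2 -> MISS (open row2); precharges=5
Acc 9: bank2 row4 -> MISS (open row4); precharges=6
Acc 10: bank1 row2 -> MISS (open row2); precharges=7
Acc 11: bank0 row0 -> MISS (open row0); precharges=8
Acc 12: bank1 row4 -> MISS (open row4); precharges=9
Acc 13: bank1 row4 -> HIT
Acc 14: bank1 row3 -> MISS (open row3); precharges=10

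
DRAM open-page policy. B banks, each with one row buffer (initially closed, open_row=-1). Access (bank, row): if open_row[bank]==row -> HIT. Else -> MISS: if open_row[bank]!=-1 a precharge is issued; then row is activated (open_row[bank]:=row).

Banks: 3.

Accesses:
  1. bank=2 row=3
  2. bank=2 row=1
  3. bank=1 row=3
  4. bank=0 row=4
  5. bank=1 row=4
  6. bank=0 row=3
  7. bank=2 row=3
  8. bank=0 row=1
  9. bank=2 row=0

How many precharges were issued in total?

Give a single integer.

Acc 1: bank2 row3 -> MISS (open row3); precharges=0
Acc 2: bank2 row1 -> MISS (open row1); precharges=1
Acc 3: bank1 row3 -> MISS (open row3); precharges=1
Acc 4: bank0 row4 -> MISS (open row4); precharges=1
Acc 5: bank1 row4 -> MISS (open row4); precharges=2
Acc 6: bank0 row3 -> MISS (open row3); precharges=3
Acc 7: bank2 row3 -> MISS (open row3); precharges=4
Acc 8: bank0 row1 -> MISS (open row1); precharges=5
Acc 9: bank2 row0 -> MISS (open row0); precharges=6

Answer: 6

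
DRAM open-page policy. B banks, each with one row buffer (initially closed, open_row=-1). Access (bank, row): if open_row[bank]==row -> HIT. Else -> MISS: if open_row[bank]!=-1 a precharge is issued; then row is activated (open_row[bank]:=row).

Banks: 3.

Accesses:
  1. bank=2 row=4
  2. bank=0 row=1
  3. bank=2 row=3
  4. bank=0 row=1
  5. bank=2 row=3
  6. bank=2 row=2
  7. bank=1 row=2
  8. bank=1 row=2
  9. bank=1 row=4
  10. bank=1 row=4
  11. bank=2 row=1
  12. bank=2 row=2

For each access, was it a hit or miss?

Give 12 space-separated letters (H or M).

Answer: M M M H H M M H M H M M

Derivation:
Acc 1: bank2 row4 -> MISS (open row4); precharges=0
Acc 2: bank0 row1 -> MISS (open row1); precharges=0
Acc 3: bank2 row3 -> MISS (open row3); precharges=1
Acc 4: bank0 row1 -> HIT
Acc 5: bank2 row3 -> HIT
Acc 6: bank2 row2 -> MISS (open row2); precharges=2
Acc 7: bank1 row2 -> MISS (open row2); precharges=2
Acc 8: bank1 row2 -> HIT
Acc 9: bank1 row4 -> MISS (open row4); precharges=3
Acc 10: bank1 row4 -> HIT
Acc 11: bank2 row1 -> MISS (open row1); precharges=4
Acc 12: bank2 row2 -> MISS (open row2); precharges=5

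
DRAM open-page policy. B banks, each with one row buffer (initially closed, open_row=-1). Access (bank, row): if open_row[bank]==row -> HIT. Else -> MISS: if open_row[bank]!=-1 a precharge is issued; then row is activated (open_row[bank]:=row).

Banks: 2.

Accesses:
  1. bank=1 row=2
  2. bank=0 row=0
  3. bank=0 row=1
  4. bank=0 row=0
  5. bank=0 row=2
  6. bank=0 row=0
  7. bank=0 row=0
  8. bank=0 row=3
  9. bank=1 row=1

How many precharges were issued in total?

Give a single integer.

Acc 1: bank1 row2 -> MISS (open row2); precharges=0
Acc 2: bank0 row0 -> MISS (open row0); precharges=0
Acc 3: bank0 row1 -> MISS (open row1); precharges=1
Acc 4: bank0 row0 -> MISS (open row0); precharges=2
Acc 5: bank0 row2 -> MISS (open row2); precharges=3
Acc 6: bank0 row0 -> MISS (open row0); precharges=4
Acc 7: bank0 row0 -> HIT
Acc 8: bank0 row3 -> MISS (open row3); precharges=5
Acc 9: bank1 row1 -> MISS (open row1); precharges=6

Answer: 6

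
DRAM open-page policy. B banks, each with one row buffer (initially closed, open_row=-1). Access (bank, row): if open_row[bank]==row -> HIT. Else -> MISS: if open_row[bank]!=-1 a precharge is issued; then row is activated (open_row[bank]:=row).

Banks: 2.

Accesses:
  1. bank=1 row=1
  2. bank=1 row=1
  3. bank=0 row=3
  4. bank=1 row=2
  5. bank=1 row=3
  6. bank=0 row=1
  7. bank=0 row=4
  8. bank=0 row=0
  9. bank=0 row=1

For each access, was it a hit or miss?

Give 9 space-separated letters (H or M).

Acc 1: bank1 row1 -> MISS (open row1); precharges=0
Acc 2: bank1 row1 -> HIT
Acc 3: bank0 row3 -> MISS (open row3); precharges=0
Acc 4: bank1 row2 -> MISS (open row2); precharges=1
Acc 5: bank1 row3 -> MISS (open row3); precharges=2
Acc 6: bank0 row1 -> MISS (open row1); precharges=3
Acc 7: bank0 row4 -> MISS (open row4); precharges=4
Acc 8: bank0 row0 -> MISS (open row0); precharges=5
Acc 9: bank0 row1 -> MISS (open row1); precharges=6

Answer: M H M M M M M M M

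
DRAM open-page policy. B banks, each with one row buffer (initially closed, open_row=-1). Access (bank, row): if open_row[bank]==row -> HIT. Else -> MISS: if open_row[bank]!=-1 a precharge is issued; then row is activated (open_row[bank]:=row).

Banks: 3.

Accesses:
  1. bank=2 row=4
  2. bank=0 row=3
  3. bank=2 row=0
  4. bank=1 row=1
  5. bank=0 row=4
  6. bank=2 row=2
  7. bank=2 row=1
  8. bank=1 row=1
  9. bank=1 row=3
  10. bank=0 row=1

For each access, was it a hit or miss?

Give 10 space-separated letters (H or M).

Answer: M M M M M M M H M M

Derivation:
Acc 1: bank2 row4 -> MISS (open row4); precharges=0
Acc 2: bank0 row3 -> MISS (open row3); precharges=0
Acc 3: bank2 row0 -> MISS (open row0); precharges=1
Acc 4: bank1 row1 -> MISS (open row1); precharges=1
Acc 5: bank0 row4 -> MISS (open row4); precharges=2
Acc 6: bank2 row2 -> MISS (open row2); precharges=3
Acc 7: bank2 row1 -> MISS (open row1); precharges=4
Acc 8: bank1 row1 -> HIT
Acc 9: bank1 row3 -> MISS (open row3); precharges=5
Acc 10: bank0 row1 -> MISS (open row1); precharges=6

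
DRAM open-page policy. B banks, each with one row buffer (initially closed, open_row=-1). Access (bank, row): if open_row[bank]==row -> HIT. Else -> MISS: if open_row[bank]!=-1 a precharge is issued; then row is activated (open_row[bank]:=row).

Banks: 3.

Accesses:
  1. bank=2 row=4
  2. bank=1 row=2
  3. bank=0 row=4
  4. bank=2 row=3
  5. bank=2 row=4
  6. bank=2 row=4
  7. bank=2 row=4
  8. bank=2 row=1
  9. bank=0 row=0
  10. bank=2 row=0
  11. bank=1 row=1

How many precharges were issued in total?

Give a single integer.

Acc 1: bank2 row4 -> MISS (open row4); precharges=0
Acc 2: bank1 row2 -> MISS (open row2); precharges=0
Acc 3: bank0 row4 -> MISS (open row4); precharges=0
Acc 4: bank2 row3 -> MISS (open row3); precharges=1
Acc 5: bank2 row4 -> MISS (open row4); precharges=2
Acc 6: bank2 row4 -> HIT
Acc 7: bank2 row4 -> HIT
Acc 8: bank2 row1 -> MISS (open row1); precharges=3
Acc 9: bank0 row0 -> MISS (open row0); precharges=4
Acc 10: bank2 row0 -> MISS (open row0); precharges=5
Acc 11: bank1 row1 -> MISS (open row1); precharges=6

Answer: 6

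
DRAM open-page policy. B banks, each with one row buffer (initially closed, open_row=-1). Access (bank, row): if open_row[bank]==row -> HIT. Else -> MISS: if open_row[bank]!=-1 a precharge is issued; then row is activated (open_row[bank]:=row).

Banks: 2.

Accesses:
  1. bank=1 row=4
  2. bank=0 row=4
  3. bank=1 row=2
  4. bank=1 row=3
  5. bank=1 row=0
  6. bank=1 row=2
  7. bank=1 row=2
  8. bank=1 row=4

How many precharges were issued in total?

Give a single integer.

Answer: 5

Derivation:
Acc 1: bank1 row4 -> MISS (open row4); precharges=0
Acc 2: bank0 row4 -> MISS (open row4); precharges=0
Acc 3: bank1 row2 -> MISS (open row2); precharges=1
Acc 4: bank1 row3 -> MISS (open row3); precharges=2
Acc 5: bank1 row0 -> MISS (open row0); precharges=3
Acc 6: bank1 row2 -> MISS (open row2); precharges=4
Acc 7: bank1 row2 -> HIT
Acc 8: bank1 row4 -> MISS (open row4); precharges=5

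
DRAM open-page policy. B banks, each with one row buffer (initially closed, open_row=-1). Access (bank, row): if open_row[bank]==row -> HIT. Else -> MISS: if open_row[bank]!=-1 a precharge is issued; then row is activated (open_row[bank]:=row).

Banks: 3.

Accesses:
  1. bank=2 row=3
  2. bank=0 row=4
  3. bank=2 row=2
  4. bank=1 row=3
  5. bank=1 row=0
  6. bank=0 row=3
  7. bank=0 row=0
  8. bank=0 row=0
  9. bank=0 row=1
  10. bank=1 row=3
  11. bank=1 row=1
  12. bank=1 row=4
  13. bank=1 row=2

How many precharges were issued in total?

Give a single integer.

Answer: 9

Derivation:
Acc 1: bank2 row3 -> MISS (open row3); precharges=0
Acc 2: bank0 row4 -> MISS (open row4); precharges=0
Acc 3: bank2 row2 -> MISS (open row2); precharges=1
Acc 4: bank1 row3 -> MISS (open row3); precharges=1
Acc 5: bank1 row0 -> MISS (open row0); precharges=2
Acc 6: bank0 row3 -> MISS (open row3); precharges=3
Acc 7: bank0 row0 -> MISS (open row0); precharges=4
Acc 8: bank0 row0 -> HIT
Acc 9: bank0 row1 -> MISS (open row1); precharges=5
Acc 10: bank1 row3 -> MISS (open row3); precharges=6
Acc 11: bank1 row1 -> MISS (open row1); precharges=7
Acc 12: bank1 row4 -> MISS (open row4); precharges=8
Acc 13: bank1 row2 -> MISS (open row2); precharges=9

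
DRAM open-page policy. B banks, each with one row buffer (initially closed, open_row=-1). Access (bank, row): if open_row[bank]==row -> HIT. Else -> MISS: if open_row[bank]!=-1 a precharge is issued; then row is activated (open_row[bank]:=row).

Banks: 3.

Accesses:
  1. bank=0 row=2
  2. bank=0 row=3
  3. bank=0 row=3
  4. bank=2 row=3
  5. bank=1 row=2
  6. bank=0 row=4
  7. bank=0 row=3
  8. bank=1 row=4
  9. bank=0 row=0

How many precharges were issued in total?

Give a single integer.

Answer: 5

Derivation:
Acc 1: bank0 row2 -> MISS (open row2); precharges=0
Acc 2: bank0 row3 -> MISS (open row3); precharges=1
Acc 3: bank0 row3 -> HIT
Acc 4: bank2 row3 -> MISS (open row3); precharges=1
Acc 5: bank1 row2 -> MISS (open row2); precharges=1
Acc 6: bank0 row4 -> MISS (open row4); precharges=2
Acc 7: bank0 row3 -> MISS (open row3); precharges=3
Acc 8: bank1 row4 -> MISS (open row4); precharges=4
Acc 9: bank0 row0 -> MISS (open row0); precharges=5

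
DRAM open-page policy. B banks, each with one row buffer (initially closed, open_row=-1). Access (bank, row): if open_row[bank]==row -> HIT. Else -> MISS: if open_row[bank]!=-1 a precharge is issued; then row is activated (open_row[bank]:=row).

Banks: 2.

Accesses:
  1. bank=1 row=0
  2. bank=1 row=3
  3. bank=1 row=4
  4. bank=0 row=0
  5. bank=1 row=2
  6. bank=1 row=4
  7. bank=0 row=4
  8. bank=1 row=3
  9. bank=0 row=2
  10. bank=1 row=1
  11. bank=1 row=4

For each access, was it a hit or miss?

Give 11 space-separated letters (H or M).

Answer: M M M M M M M M M M M

Derivation:
Acc 1: bank1 row0 -> MISS (open row0); precharges=0
Acc 2: bank1 row3 -> MISS (open row3); precharges=1
Acc 3: bank1 row4 -> MISS (open row4); precharges=2
Acc 4: bank0 row0 -> MISS (open row0); precharges=2
Acc 5: bank1 row2 -> MISS (open row2); precharges=3
Acc 6: bank1 row4 -> MISS (open row4); precharges=4
Acc 7: bank0 row4 -> MISS (open row4); precharges=5
Acc 8: bank1 row3 -> MISS (open row3); precharges=6
Acc 9: bank0 row2 -> MISS (open row2); precharges=7
Acc 10: bank1 row1 -> MISS (open row1); precharges=8
Acc 11: bank1 row4 -> MISS (open row4); precharges=9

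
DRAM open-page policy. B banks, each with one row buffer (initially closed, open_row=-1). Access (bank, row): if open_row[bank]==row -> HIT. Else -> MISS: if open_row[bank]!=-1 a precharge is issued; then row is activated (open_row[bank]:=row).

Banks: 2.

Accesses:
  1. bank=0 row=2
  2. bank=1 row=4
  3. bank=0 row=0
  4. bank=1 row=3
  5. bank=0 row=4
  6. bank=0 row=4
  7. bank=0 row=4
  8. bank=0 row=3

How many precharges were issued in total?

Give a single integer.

Acc 1: bank0 row2 -> MISS (open row2); precharges=0
Acc 2: bank1 row4 -> MISS (open row4); precharges=0
Acc 3: bank0 row0 -> MISS (open row0); precharges=1
Acc 4: bank1 row3 -> MISS (open row3); precharges=2
Acc 5: bank0 row4 -> MISS (open row4); precharges=3
Acc 6: bank0 row4 -> HIT
Acc 7: bank0 row4 -> HIT
Acc 8: bank0 row3 -> MISS (open row3); precharges=4

Answer: 4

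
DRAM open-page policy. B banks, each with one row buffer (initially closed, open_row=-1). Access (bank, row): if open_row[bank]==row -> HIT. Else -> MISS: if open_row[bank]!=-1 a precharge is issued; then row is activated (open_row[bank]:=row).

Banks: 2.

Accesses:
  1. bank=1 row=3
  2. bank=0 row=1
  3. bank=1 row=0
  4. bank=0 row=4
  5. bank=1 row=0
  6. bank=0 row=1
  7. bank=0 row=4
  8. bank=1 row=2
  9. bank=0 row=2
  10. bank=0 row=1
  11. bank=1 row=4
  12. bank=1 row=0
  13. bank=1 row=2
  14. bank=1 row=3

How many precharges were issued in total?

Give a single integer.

Acc 1: bank1 row3 -> MISS (open row3); precharges=0
Acc 2: bank0 row1 -> MISS (open row1); precharges=0
Acc 3: bank1 row0 -> MISS (open row0); precharges=1
Acc 4: bank0 row4 -> MISS (open row4); precharges=2
Acc 5: bank1 row0 -> HIT
Acc 6: bank0 row1 -> MISS (open row1); precharges=3
Acc 7: bank0 row4 -> MISS (open row4); precharges=4
Acc 8: bank1 row2 -> MISS (open row2); precharges=5
Acc 9: bank0 row2 -> MISS (open row2); precharges=6
Acc 10: bank0 row1 -> MISS (open row1); precharges=7
Acc 11: bank1 row4 -> MISS (open row4); precharges=8
Acc 12: bank1 row0 -> MISS (open row0); precharges=9
Acc 13: bank1 row2 -> MISS (open row2); precharges=10
Acc 14: bank1 row3 -> MISS (open row3); precharges=11

Answer: 11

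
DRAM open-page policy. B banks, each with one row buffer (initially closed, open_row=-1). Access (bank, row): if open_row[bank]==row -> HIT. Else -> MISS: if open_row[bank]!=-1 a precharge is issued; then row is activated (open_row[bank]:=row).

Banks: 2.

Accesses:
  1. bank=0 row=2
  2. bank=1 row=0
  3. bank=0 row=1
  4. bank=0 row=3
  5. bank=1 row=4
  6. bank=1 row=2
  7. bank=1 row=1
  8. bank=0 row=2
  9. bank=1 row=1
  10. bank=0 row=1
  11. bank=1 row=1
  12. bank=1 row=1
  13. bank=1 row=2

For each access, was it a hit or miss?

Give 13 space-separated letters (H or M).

Acc 1: bank0 row2 -> MISS (open row2); precharges=0
Acc 2: bank1 row0 -> MISS (open row0); precharges=0
Acc 3: bank0 row1 -> MISS (open row1); precharges=1
Acc 4: bank0 row3 -> MISS (open row3); precharges=2
Acc 5: bank1 row4 -> MISS (open row4); precharges=3
Acc 6: bank1 row2 -> MISS (open row2); precharges=4
Acc 7: bank1 row1 -> MISS (open row1); precharges=5
Acc 8: bank0 row2 -> MISS (open row2); precharges=6
Acc 9: bank1 row1 -> HIT
Acc 10: bank0 row1 -> MISS (open row1); precharges=7
Acc 11: bank1 row1 -> HIT
Acc 12: bank1 row1 -> HIT
Acc 13: bank1 row2 -> MISS (open row2); precharges=8

Answer: M M M M M M M M H M H H M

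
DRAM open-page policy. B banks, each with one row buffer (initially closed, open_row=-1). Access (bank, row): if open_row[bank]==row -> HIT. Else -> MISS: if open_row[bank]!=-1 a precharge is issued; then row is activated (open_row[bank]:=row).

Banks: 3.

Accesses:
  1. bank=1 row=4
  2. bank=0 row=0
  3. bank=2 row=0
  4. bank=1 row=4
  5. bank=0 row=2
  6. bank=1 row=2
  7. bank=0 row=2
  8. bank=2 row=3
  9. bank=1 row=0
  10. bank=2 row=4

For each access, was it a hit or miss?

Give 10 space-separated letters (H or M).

Answer: M M M H M M H M M M

Derivation:
Acc 1: bank1 row4 -> MISS (open row4); precharges=0
Acc 2: bank0 row0 -> MISS (open row0); precharges=0
Acc 3: bank2 row0 -> MISS (open row0); precharges=0
Acc 4: bank1 row4 -> HIT
Acc 5: bank0 row2 -> MISS (open row2); precharges=1
Acc 6: bank1 row2 -> MISS (open row2); precharges=2
Acc 7: bank0 row2 -> HIT
Acc 8: bank2 row3 -> MISS (open row3); precharges=3
Acc 9: bank1 row0 -> MISS (open row0); precharges=4
Acc 10: bank2 row4 -> MISS (open row4); precharges=5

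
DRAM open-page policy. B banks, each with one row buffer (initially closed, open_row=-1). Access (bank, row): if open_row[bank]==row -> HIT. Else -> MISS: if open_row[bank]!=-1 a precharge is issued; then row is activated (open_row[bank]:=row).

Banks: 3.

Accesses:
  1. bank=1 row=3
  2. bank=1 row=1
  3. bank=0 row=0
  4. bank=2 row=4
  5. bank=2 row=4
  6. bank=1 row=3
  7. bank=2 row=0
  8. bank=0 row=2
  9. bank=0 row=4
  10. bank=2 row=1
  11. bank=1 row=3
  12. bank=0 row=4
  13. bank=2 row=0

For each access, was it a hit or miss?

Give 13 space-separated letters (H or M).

Answer: M M M M H M M M M M H H M

Derivation:
Acc 1: bank1 row3 -> MISS (open row3); precharges=0
Acc 2: bank1 row1 -> MISS (open row1); precharges=1
Acc 3: bank0 row0 -> MISS (open row0); precharges=1
Acc 4: bank2 row4 -> MISS (open row4); precharges=1
Acc 5: bank2 row4 -> HIT
Acc 6: bank1 row3 -> MISS (open row3); precharges=2
Acc 7: bank2 row0 -> MISS (open row0); precharges=3
Acc 8: bank0 row2 -> MISS (open row2); precharges=4
Acc 9: bank0 row4 -> MISS (open row4); precharges=5
Acc 10: bank2 row1 -> MISS (open row1); precharges=6
Acc 11: bank1 row3 -> HIT
Acc 12: bank0 row4 -> HIT
Acc 13: bank2 row0 -> MISS (open row0); precharges=7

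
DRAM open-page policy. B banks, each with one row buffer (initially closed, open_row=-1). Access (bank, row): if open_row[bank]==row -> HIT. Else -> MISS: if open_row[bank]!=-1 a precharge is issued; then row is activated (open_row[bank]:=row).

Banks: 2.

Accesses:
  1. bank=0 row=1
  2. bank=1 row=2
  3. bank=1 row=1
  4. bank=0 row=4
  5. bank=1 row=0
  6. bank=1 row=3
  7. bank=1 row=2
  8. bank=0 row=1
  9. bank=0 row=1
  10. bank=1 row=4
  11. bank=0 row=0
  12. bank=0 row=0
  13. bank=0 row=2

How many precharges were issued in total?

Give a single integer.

Acc 1: bank0 row1 -> MISS (open row1); precharges=0
Acc 2: bank1 row2 -> MISS (open row2); precharges=0
Acc 3: bank1 row1 -> MISS (open row1); precharges=1
Acc 4: bank0 row4 -> MISS (open row4); precharges=2
Acc 5: bank1 row0 -> MISS (open row0); precharges=3
Acc 6: bank1 row3 -> MISS (open row3); precharges=4
Acc 7: bank1 row2 -> MISS (open row2); precharges=5
Acc 8: bank0 row1 -> MISS (open row1); precharges=6
Acc 9: bank0 row1 -> HIT
Acc 10: bank1 row4 -> MISS (open row4); precharges=7
Acc 11: bank0 row0 -> MISS (open row0); precharges=8
Acc 12: bank0 row0 -> HIT
Acc 13: bank0 row2 -> MISS (open row2); precharges=9

Answer: 9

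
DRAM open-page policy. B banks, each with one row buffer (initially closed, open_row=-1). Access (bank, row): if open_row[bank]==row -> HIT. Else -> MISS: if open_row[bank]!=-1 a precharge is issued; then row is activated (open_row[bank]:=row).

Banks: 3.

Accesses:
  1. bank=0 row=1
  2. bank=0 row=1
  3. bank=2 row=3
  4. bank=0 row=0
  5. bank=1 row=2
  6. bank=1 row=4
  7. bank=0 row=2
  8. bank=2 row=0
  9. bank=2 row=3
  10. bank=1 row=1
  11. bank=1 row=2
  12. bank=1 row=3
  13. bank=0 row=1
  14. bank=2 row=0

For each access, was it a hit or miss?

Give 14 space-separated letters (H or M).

Acc 1: bank0 row1 -> MISS (open row1); precharges=0
Acc 2: bank0 row1 -> HIT
Acc 3: bank2 row3 -> MISS (open row3); precharges=0
Acc 4: bank0 row0 -> MISS (open row0); precharges=1
Acc 5: bank1 row2 -> MISS (open row2); precharges=1
Acc 6: bank1 row4 -> MISS (open row4); precharges=2
Acc 7: bank0 row2 -> MISS (open row2); precharges=3
Acc 8: bank2 row0 -> MISS (open row0); precharges=4
Acc 9: bank2 row3 -> MISS (open row3); precharges=5
Acc 10: bank1 row1 -> MISS (open row1); precharges=6
Acc 11: bank1 row2 -> MISS (open row2); precharges=7
Acc 12: bank1 row3 -> MISS (open row3); precharges=8
Acc 13: bank0 row1 -> MISS (open row1); precharges=9
Acc 14: bank2 row0 -> MISS (open row0); precharges=10

Answer: M H M M M M M M M M M M M M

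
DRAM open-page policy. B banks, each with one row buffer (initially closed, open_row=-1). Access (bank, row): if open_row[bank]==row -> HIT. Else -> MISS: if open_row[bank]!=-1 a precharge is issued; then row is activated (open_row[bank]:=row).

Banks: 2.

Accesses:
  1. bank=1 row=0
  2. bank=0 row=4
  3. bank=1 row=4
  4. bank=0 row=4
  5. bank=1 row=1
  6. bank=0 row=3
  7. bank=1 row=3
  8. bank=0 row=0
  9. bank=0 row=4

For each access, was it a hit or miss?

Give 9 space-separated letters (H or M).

Answer: M M M H M M M M M

Derivation:
Acc 1: bank1 row0 -> MISS (open row0); precharges=0
Acc 2: bank0 row4 -> MISS (open row4); precharges=0
Acc 3: bank1 row4 -> MISS (open row4); precharges=1
Acc 4: bank0 row4 -> HIT
Acc 5: bank1 row1 -> MISS (open row1); precharges=2
Acc 6: bank0 row3 -> MISS (open row3); precharges=3
Acc 7: bank1 row3 -> MISS (open row3); precharges=4
Acc 8: bank0 row0 -> MISS (open row0); precharges=5
Acc 9: bank0 row4 -> MISS (open row4); precharges=6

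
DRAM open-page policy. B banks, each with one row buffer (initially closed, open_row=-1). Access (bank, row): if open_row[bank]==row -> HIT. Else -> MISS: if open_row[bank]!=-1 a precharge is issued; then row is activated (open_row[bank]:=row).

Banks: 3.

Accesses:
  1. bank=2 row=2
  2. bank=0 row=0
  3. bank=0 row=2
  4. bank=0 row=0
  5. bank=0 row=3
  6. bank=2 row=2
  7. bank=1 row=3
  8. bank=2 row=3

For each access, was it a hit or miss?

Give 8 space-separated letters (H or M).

Acc 1: bank2 row2 -> MISS (open row2); precharges=0
Acc 2: bank0 row0 -> MISS (open row0); precharges=0
Acc 3: bank0 row2 -> MISS (open row2); precharges=1
Acc 4: bank0 row0 -> MISS (open row0); precharges=2
Acc 5: bank0 row3 -> MISS (open row3); precharges=3
Acc 6: bank2 row2 -> HIT
Acc 7: bank1 row3 -> MISS (open row3); precharges=3
Acc 8: bank2 row3 -> MISS (open row3); precharges=4

Answer: M M M M M H M M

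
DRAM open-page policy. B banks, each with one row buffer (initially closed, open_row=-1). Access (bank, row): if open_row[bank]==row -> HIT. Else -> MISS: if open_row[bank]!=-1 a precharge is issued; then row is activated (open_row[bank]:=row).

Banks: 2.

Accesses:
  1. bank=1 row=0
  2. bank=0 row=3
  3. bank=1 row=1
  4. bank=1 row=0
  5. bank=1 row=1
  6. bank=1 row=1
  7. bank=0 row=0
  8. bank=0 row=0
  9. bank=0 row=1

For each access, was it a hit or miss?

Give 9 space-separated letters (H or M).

Acc 1: bank1 row0 -> MISS (open row0); precharges=0
Acc 2: bank0 row3 -> MISS (open row3); precharges=0
Acc 3: bank1 row1 -> MISS (open row1); precharges=1
Acc 4: bank1 row0 -> MISS (open row0); precharges=2
Acc 5: bank1 row1 -> MISS (open row1); precharges=3
Acc 6: bank1 row1 -> HIT
Acc 7: bank0 row0 -> MISS (open row0); precharges=4
Acc 8: bank0 row0 -> HIT
Acc 9: bank0 row1 -> MISS (open row1); precharges=5

Answer: M M M M M H M H M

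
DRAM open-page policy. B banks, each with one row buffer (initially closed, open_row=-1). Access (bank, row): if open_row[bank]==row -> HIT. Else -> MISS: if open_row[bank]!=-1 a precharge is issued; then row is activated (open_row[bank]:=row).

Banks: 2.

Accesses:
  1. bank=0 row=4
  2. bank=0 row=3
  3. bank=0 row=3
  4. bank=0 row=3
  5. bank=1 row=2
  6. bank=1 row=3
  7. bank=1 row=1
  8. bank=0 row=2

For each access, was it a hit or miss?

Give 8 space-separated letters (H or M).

Acc 1: bank0 row4 -> MISS (open row4); precharges=0
Acc 2: bank0 row3 -> MISS (open row3); precharges=1
Acc 3: bank0 row3 -> HIT
Acc 4: bank0 row3 -> HIT
Acc 5: bank1 row2 -> MISS (open row2); precharges=1
Acc 6: bank1 row3 -> MISS (open row3); precharges=2
Acc 7: bank1 row1 -> MISS (open row1); precharges=3
Acc 8: bank0 row2 -> MISS (open row2); precharges=4

Answer: M M H H M M M M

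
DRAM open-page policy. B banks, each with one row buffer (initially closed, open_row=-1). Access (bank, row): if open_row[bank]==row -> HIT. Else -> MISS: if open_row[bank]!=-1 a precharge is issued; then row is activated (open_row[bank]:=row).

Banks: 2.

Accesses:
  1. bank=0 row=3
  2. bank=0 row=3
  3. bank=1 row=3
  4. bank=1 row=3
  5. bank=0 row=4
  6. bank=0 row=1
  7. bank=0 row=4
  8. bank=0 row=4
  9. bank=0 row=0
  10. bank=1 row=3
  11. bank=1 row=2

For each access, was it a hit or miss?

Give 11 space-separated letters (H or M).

Acc 1: bank0 row3 -> MISS (open row3); precharges=0
Acc 2: bank0 row3 -> HIT
Acc 3: bank1 row3 -> MISS (open row3); precharges=0
Acc 4: bank1 row3 -> HIT
Acc 5: bank0 row4 -> MISS (open row4); precharges=1
Acc 6: bank0 row1 -> MISS (open row1); precharges=2
Acc 7: bank0 row4 -> MISS (open row4); precharges=3
Acc 8: bank0 row4 -> HIT
Acc 9: bank0 row0 -> MISS (open row0); precharges=4
Acc 10: bank1 row3 -> HIT
Acc 11: bank1 row2 -> MISS (open row2); precharges=5

Answer: M H M H M M M H M H M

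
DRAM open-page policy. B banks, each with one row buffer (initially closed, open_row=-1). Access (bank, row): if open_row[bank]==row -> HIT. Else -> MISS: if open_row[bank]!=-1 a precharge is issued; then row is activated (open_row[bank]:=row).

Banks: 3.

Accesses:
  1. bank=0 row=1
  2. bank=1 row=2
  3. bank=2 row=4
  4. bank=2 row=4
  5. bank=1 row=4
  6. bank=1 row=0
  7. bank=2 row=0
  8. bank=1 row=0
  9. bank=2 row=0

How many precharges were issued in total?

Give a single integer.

Acc 1: bank0 row1 -> MISS (open row1); precharges=0
Acc 2: bank1 row2 -> MISS (open row2); precharges=0
Acc 3: bank2 row4 -> MISS (open row4); precharges=0
Acc 4: bank2 row4 -> HIT
Acc 5: bank1 row4 -> MISS (open row4); precharges=1
Acc 6: bank1 row0 -> MISS (open row0); precharges=2
Acc 7: bank2 row0 -> MISS (open row0); precharges=3
Acc 8: bank1 row0 -> HIT
Acc 9: bank2 row0 -> HIT

Answer: 3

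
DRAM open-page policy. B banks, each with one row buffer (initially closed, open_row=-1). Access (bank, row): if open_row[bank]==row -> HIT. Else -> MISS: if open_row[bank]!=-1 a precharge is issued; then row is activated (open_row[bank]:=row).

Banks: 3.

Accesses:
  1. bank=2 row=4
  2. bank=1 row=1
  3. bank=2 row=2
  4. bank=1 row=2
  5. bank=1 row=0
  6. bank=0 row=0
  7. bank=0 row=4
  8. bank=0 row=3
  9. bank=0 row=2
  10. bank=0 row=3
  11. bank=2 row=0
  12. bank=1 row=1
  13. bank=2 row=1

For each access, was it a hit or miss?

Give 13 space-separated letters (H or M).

Acc 1: bank2 row4 -> MISS (open row4); precharges=0
Acc 2: bank1 row1 -> MISS (open row1); precharges=0
Acc 3: bank2 row2 -> MISS (open row2); precharges=1
Acc 4: bank1 row2 -> MISS (open row2); precharges=2
Acc 5: bank1 row0 -> MISS (open row0); precharges=3
Acc 6: bank0 row0 -> MISS (open row0); precharges=3
Acc 7: bank0 row4 -> MISS (open row4); precharges=4
Acc 8: bank0 row3 -> MISS (open row3); precharges=5
Acc 9: bank0 row2 -> MISS (open row2); precharges=6
Acc 10: bank0 row3 -> MISS (open row3); precharges=7
Acc 11: bank2 row0 -> MISS (open row0); precharges=8
Acc 12: bank1 row1 -> MISS (open row1); precharges=9
Acc 13: bank2 row1 -> MISS (open row1); precharges=10

Answer: M M M M M M M M M M M M M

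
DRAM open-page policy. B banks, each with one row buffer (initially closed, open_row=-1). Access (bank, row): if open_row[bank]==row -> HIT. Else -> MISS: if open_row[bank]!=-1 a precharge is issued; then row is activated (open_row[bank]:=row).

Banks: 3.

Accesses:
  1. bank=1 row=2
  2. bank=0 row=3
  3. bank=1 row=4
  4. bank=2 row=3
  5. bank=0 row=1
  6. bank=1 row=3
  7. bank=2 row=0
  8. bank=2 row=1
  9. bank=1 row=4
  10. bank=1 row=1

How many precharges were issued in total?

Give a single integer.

Answer: 7

Derivation:
Acc 1: bank1 row2 -> MISS (open row2); precharges=0
Acc 2: bank0 row3 -> MISS (open row3); precharges=0
Acc 3: bank1 row4 -> MISS (open row4); precharges=1
Acc 4: bank2 row3 -> MISS (open row3); precharges=1
Acc 5: bank0 row1 -> MISS (open row1); precharges=2
Acc 6: bank1 row3 -> MISS (open row3); precharges=3
Acc 7: bank2 row0 -> MISS (open row0); precharges=4
Acc 8: bank2 row1 -> MISS (open row1); precharges=5
Acc 9: bank1 row4 -> MISS (open row4); precharges=6
Acc 10: bank1 row1 -> MISS (open row1); precharges=7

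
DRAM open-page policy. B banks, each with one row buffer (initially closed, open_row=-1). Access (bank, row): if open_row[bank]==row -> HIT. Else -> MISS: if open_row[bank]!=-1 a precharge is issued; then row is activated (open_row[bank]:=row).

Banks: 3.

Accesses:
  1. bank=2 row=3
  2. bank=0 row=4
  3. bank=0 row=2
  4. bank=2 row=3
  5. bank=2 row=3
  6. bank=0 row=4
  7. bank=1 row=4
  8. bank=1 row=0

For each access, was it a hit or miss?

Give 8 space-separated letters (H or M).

Acc 1: bank2 row3 -> MISS (open row3); precharges=0
Acc 2: bank0 row4 -> MISS (open row4); precharges=0
Acc 3: bank0 row2 -> MISS (open row2); precharges=1
Acc 4: bank2 row3 -> HIT
Acc 5: bank2 row3 -> HIT
Acc 6: bank0 row4 -> MISS (open row4); precharges=2
Acc 7: bank1 row4 -> MISS (open row4); precharges=2
Acc 8: bank1 row0 -> MISS (open row0); precharges=3

Answer: M M M H H M M M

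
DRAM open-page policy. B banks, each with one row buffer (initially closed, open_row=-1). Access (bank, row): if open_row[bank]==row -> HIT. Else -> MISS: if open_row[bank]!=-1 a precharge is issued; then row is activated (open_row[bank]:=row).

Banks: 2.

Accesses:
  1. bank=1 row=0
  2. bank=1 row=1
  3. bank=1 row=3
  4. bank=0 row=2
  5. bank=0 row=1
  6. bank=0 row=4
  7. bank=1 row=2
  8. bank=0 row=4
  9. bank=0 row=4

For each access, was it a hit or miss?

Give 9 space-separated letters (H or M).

Answer: M M M M M M M H H

Derivation:
Acc 1: bank1 row0 -> MISS (open row0); precharges=0
Acc 2: bank1 row1 -> MISS (open row1); precharges=1
Acc 3: bank1 row3 -> MISS (open row3); precharges=2
Acc 4: bank0 row2 -> MISS (open row2); precharges=2
Acc 5: bank0 row1 -> MISS (open row1); precharges=3
Acc 6: bank0 row4 -> MISS (open row4); precharges=4
Acc 7: bank1 row2 -> MISS (open row2); precharges=5
Acc 8: bank0 row4 -> HIT
Acc 9: bank0 row4 -> HIT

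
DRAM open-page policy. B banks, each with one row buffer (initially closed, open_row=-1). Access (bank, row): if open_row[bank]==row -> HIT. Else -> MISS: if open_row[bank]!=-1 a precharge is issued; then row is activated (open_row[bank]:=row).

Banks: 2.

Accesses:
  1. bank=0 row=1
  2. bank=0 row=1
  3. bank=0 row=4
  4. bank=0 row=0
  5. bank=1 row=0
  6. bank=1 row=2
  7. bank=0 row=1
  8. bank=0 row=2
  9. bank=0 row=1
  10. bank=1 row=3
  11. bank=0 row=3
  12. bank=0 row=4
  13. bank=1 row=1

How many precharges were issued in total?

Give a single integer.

Acc 1: bank0 row1 -> MISS (open row1); precharges=0
Acc 2: bank0 row1 -> HIT
Acc 3: bank0 row4 -> MISS (open row4); precharges=1
Acc 4: bank0 row0 -> MISS (open row0); precharges=2
Acc 5: bank1 row0 -> MISS (open row0); precharges=2
Acc 6: bank1 row2 -> MISS (open row2); precharges=3
Acc 7: bank0 row1 -> MISS (open row1); precharges=4
Acc 8: bank0 row2 -> MISS (open row2); precharges=5
Acc 9: bank0 row1 -> MISS (open row1); precharges=6
Acc 10: bank1 row3 -> MISS (open row3); precharges=7
Acc 11: bank0 row3 -> MISS (open row3); precharges=8
Acc 12: bank0 row4 -> MISS (open row4); precharges=9
Acc 13: bank1 row1 -> MISS (open row1); precharges=10

Answer: 10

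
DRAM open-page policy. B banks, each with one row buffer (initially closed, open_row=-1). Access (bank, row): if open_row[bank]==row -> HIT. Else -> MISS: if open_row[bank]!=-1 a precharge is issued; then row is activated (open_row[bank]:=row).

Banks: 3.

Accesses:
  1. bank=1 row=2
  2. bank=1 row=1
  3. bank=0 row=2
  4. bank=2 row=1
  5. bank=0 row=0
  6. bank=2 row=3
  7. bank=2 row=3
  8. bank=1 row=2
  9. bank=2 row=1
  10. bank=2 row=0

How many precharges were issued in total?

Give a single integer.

Answer: 6

Derivation:
Acc 1: bank1 row2 -> MISS (open row2); precharges=0
Acc 2: bank1 row1 -> MISS (open row1); precharges=1
Acc 3: bank0 row2 -> MISS (open row2); precharges=1
Acc 4: bank2 row1 -> MISS (open row1); precharges=1
Acc 5: bank0 row0 -> MISS (open row0); precharges=2
Acc 6: bank2 row3 -> MISS (open row3); precharges=3
Acc 7: bank2 row3 -> HIT
Acc 8: bank1 row2 -> MISS (open row2); precharges=4
Acc 9: bank2 row1 -> MISS (open row1); precharges=5
Acc 10: bank2 row0 -> MISS (open row0); precharges=6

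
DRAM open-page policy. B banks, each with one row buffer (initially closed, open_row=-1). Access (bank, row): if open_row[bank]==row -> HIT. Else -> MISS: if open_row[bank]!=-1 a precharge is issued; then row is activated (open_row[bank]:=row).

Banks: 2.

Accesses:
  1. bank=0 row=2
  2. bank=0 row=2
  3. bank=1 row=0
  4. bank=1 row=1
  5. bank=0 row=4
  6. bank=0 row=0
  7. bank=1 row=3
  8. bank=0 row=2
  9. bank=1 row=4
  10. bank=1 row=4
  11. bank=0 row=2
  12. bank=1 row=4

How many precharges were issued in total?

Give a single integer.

Answer: 6

Derivation:
Acc 1: bank0 row2 -> MISS (open row2); precharges=0
Acc 2: bank0 row2 -> HIT
Acc 3: bank1 row0 -> MISS (open row0); precharges=0
Acc 4: bank1 row1 -> MISS (open row1); precharges=1
Acc 5: bank0 row4 -> MISS (open row4); precharges=2
Acc 6: bank0 row0 -> MISS (open row0); precharges=3
Acc 7: bank1 row3 -> MISS (open row3); precharges=4
Acc 8: bank0 row2 -> MISS (open row2); precharges=5
Acc 9: bank1 row4 -> MISS (open row4); precharges=6
Acc 10: bank1 row4 -> HIT
Acc 11: bank0 row2 -> HIT
Acc 12: bank1 row4 -> HIT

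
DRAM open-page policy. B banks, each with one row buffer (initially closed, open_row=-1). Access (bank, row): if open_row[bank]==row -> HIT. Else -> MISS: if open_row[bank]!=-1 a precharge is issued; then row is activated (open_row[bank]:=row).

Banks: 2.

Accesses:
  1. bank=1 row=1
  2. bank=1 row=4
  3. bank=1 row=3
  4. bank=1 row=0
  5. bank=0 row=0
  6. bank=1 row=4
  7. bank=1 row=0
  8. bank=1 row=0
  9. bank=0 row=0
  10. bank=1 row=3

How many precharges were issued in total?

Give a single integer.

Acc 1: bank1 row1 -> MISS (open row1); precharges=0
Acc 2: bank1 row4 -> MISS (open row4); precharges=1
Acc 3: bank1 row3 -> MISS (open row3); precharges=2
Acc 4: bank1 row0 -> MISS (open row0); precharges=3
Acc 5: bank0 row0 -> MISS (open row0); precharges=3
Acc 6: bank1 row4 -> MISS (open row4); precharges=4
Acc 7: bank1 row0 -> MISS (open row0); precharges=5
Acc 8: bank1 row0 -> HIT
Acc 9: bank0 row0 -> HIT
Acc 10: bank1 row3 -> MISS (open row3); precharges=6

Answer: 6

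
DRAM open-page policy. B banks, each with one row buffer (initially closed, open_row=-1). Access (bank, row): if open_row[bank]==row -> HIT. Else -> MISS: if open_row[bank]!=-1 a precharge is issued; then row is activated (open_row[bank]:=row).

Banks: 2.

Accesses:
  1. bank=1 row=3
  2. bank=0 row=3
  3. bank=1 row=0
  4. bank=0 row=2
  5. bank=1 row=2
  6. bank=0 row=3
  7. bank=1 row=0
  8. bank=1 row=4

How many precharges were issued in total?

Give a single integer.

Answer: 6

Derivation:
Acc 1: bank1 row3 -> MISS (open row3); precharges=0
Acc 2: bank0 row3 -> MISS (open row3); precharges=0
Acc 3: bank1 row0 -> MISS (open row0); precharges=1
Acc 4: bank0 row2 -> MISS (open row2); precharges=2
Acc 5: bank1 row2 -> MISS (open row2); precharges=3
Acc 6: bank0 row3 -> MISS (open row3); precharges=4
Acc 7: bank1 row0 -> MISS (open row0); precharges=5
Acc 8: bank1 row4 -> MISS (open row4); precharges=6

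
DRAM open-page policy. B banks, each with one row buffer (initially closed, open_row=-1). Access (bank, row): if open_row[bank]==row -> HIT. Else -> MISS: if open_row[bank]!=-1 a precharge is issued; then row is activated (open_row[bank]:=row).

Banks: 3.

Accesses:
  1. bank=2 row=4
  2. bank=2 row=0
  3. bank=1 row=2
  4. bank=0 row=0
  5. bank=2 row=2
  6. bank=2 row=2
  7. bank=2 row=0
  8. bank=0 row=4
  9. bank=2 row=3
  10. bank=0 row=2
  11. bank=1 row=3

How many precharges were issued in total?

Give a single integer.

Answer: 7

Derivation:
Acc 1: bank2 row4 -> MISS (open row4); precharges=0
Acc 2: bank2 row0 -> MISS (open row0); precharges=1
Acc 3: bank1 row2 -> MISS (open row2); precharges=1
Acc 4: bank0 row0 -> MISS (open row0); precharges=1
Acc 5: bank2 row2 -> MISS (open row2); precharges=2
Acc 6: bank2 row2 -> HIT
Acc 7: bank2 row0 -> MISS (open row0); precharges=3
Acc 8: bank0 row4 -> MISS (open row4); precharges=4
Acc 9: bank2 row3 -> MISS (open row3); precharges=5
Acc 10: bank0 row2 -> MISS (open row2); precharges=6
Acc 11: bank1 row3 -> MISS (open row3); precharges=7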